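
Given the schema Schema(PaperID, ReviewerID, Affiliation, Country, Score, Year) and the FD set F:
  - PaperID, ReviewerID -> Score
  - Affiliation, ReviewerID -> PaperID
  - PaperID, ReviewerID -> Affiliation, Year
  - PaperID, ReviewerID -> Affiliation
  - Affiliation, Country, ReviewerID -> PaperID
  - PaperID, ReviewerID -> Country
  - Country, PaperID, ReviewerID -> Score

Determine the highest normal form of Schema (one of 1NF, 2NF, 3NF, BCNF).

Candidate keys: {Affiliation, ReviewerID}, {PaperID, ReviewerID}. Prime attributes: {Affiliation, PaperID, ReviewerID}.
The left-hand side of every FD is a superkey, so BCNF is satisfied.

BCNF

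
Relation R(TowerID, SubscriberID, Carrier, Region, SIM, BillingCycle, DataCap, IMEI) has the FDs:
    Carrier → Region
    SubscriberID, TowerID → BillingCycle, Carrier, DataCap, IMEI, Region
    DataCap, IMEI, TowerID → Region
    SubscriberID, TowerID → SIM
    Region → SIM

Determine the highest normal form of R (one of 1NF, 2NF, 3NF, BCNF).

Candidate key: {SubscriberID, TowerID}. Prime attributes: {SubscriberID, TowerID}.
Carrier → Region breaks BCNF: {Carrier}⁺ = {Carrier, Region, SIM}, so {Carrier} is not a superkey.
Carrier → Region determines the non-prime attribute {Region} from a non-superkey — 3NF is violated.
No non-prime attribute depends on a proper subset of any candidate key, so 2NF holds.

2NF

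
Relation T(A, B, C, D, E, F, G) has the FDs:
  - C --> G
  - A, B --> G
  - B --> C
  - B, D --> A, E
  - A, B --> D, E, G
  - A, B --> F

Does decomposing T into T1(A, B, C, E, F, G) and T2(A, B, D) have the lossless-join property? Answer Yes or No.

The shared attributes are {A, B} and {A, B}⁺ = {A, B, C, D, E, F, G}.
This includes all of T1, so the common attributes are a superkey of T1 — the join is lossless.

Yes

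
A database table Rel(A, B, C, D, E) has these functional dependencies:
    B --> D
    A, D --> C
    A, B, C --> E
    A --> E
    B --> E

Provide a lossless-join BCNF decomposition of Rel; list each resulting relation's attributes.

Candidate key of the original relation: {A, B}.
{A, B, C, D, E}: {B} determines {B, D, E} here but is not a superkey — split on B --> D, E, giving {B, D, E} and {A, B, C}.
{B, D, E}: every determinant is a superkey — BCNF.
{A, B, C}: every determinant is a superkey — BCNF.

{A, B, C}; {B, D, E}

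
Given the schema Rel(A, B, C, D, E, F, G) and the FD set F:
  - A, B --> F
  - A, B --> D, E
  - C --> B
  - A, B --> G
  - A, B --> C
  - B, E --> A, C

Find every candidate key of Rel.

{A, B}⁺ = {A, B, C, D, E, F, G}, which is every attribute, so {A, B} is a candidate key.
{A, C}⁺ = {A, B, C, D, E, F, G}, which is every attribute, so {A, C} is a candidate key.
{B, E}⁺ = {A, B, C, D, E, F, G}, which is every attribute, so {B, E} is a candidate key.
{C, E}⁺ = {A, B, C, D, E, F, G}, which is every attribute, so {C, E} is a candidate key.
Any other superkey properly contains one of these, so there are no further candidate keys.

{A, B}, {A, C}, {B, E}, {C, E}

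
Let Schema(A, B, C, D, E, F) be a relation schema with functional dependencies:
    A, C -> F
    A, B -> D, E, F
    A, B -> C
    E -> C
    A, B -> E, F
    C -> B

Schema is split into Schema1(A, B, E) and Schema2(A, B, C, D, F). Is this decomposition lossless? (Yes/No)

The shared attributes are {A, B} and {A, B}⁺ = {A, B, C, D, E, F}.
Since Schema1 ⊆ {A, B, C, D, E, F}, the intersection is a superkey of Schema1; the decomposition is lossless.

Yes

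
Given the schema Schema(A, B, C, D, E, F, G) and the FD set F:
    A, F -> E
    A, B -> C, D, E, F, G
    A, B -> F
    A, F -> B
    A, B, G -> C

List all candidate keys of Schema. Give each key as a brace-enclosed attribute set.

{A} never appears on the right of any FD, so every key must include it.
{A, B} is a candidate key since {A, B}⁺ = {A, B, C, D, E, F, G} covers every attribute.
{A, F} is a candidate key since {A, F}⁺ = {A, B, C, D, E, F, G} covers every attribute.
These are minimal and exhaustive — every other superkey contains one of them.

{A, B}, {A, F}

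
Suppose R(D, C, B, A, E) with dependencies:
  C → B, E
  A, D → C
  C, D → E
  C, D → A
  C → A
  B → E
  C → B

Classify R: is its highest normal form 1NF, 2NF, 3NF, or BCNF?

Candidate keys: {A, D}, {C, D}. Prime attributes: {A, C, D}.
C → B, E breaks BCNF: {C}⁺ = {A, B, C, E}, so {C} is not a superkey.
Because {B, E} are non-prime and the left side of C → B, E is not a superkey, the relation is not in 3NF.
Since {C} ⊂ {C, D} and {C}⁺ ⊇ {B, E} with {B, E} non-prime, there is a partial dependency; 2NF fails.

1NF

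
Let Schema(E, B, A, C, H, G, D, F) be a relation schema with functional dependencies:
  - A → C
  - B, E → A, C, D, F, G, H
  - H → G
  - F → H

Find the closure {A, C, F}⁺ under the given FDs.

Start with {A, C, F}.
F → H applies; add {H} → now {A, C, F, H}.
H → G applies; add {G} → now {A, C, F, G, H}.
No further FD applies.

{A, C, F, G, H}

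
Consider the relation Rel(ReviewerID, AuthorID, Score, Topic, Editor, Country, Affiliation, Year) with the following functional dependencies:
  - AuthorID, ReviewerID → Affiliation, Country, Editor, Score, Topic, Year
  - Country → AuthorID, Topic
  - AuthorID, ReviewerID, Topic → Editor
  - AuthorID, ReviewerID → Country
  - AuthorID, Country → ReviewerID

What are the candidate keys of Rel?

{AuthorID, ReviewerID}, {Country}

{Country} is a candidate key since {Country}⁺ = {Affiliation, AuthorID, Country, Editor, ReviewerID, Score, Topic, Year} covers every attribute.
{AuthorID, ReviewerID} is a candidate key since {AuthorID, ReviewerID}⁺ = {Affiliation, AuthorID, Country, Editor, ReviewerID, Score, Topic, Year} covers every attribute.
These are minimal and exhaustive — every other superkey contains one of them.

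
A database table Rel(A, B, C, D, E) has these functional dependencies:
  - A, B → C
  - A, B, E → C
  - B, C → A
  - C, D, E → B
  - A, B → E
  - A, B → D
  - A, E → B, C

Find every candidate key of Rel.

{A, B}, {A, E}, {B, C}, {C, D, E}

Closure of {A, B} is {A, B, C, D, E}, the whole schema; {A, B} is a candidate key.
Closure of {A, E} is {A, B, C, D, E}, the whole schema; {A, E} is a candidate key.
Closure of {B, C} is {A, B, C, D, E}, the whole schema; {B, C} is a candidate key.
Closure of {C, D, E} is {A, B, C, D, E}, the whole schema; {C, D, E} is a candidate key.
No proper subset of any of these is a key, and no other minimal superkey exists.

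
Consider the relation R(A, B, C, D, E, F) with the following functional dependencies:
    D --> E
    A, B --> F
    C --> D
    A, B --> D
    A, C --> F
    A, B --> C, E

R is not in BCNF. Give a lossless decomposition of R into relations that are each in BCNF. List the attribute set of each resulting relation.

Candidate key of the original relation: {A, B}.
In {A, B, C, D, E, F}, {D} is not a superkey ({D}⁺ restricted to this set is {D, E}), so split on D --> E into {D, E} and {A, B, C, D, F}.
{D, E}: every determinant is a superkey — BCNF.
In {A, B, C, D, F}, {C} is not a superkey ({C}⁺ restricted to this set is {C, D}), so split on C --> D into {C, D} and {A, B, C, F}.
{C, D}: every determinant is a superkey — BCNF.
In {A, B, C, F}, {A, C} is not a superkey ({A, C}⁺ restricted to this set is {A, C, F}), so split on A, C --> F into {A, C, F} and {A, B, C}.
{A, C, F}: every determinant is a superkey — BCNF.
{A, B, C}: every determinant is a superkey — BCNF.

{A, B, C}; {A, C, F}; {C, D}; {D, E}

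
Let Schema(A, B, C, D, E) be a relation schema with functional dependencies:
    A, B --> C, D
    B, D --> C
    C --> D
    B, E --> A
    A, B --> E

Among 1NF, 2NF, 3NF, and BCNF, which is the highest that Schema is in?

2NF

Candidate keys: {A, B}, {B, E}. Prime attributes: {A, B, E}.
B, D --> C breaks BCNF: {B, D}⁺ = {B, C, D}, so {B, D} is not a superkey.
B, D --> C has non-prime {C} on the right and a non-superkey on the left, so 3NF fails.
No proper subset of a key has a non-prime attribute in its closure, so there is no partial dependency; 2NF holds.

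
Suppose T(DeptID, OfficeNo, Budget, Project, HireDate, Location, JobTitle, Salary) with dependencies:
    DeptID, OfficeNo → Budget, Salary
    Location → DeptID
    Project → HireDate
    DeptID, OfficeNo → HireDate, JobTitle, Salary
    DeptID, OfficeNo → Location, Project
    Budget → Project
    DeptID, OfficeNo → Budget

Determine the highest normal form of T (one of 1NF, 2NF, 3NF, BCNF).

2NF

Candidate keys: {DeptID, OfficeNo}, {Location, OfficeNo}. Prime attributes: {DeptID, Location, OfficeNo}.
Location → DeptID: {Location}⁺ = {DeptID, Location}, which is not all of the attributes, so the left side is not a superkey — BCNF is violated.
Project → HireDate has non-prime {HireDate} on the right and a non-superkey on the left, so 3NF fails.
Checking every proper subset of each key, none determines a non-prime attribute — 2NF is satisfied.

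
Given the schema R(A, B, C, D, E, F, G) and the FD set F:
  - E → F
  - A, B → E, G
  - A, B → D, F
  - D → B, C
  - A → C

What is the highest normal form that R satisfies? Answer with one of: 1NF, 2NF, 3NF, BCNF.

Candidate keys: {A, B}, {A, D}. Prime attributes: {A, B, D}.
E → F: {E}⁺ = {E, F}, which is not all of the attributes, so the left side is not a superkey — BCNF is violated.
E → F determines the non-prime attribute {F} from a non-superkey — 3NF is violated.
The proper key subset {A} of {A, B} determines non-prime {C}, so the relation is not even in 2NF.

1NF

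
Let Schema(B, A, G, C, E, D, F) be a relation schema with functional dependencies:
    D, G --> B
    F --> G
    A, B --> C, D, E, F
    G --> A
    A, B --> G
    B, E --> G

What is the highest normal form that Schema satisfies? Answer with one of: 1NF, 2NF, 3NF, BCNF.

3NF

Candidate keys: {A, B}, {B, E}, {B, F}, {B, G}, {D, F}, {D, G}. Prime attributes: {A, B, D, E, F, G}.
For F --> G we have {F}⁺ = {A, F, G}; {F} is not a superkey, so BCNF fails.
Its right-hand attributes {G} are all prime, as are those of every other non-superkey FD — the relation is in 3NF.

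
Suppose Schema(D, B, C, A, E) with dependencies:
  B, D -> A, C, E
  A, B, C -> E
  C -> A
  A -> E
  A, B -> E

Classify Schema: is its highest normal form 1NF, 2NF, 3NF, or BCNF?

2NF

Candidate key: {B, D}. Prime attributes: {B, D}.
For A, B, C -> E we have {A, B, C}⁺ = {A, B, C, E}; {A, B, C} is not a superkey, so BCNF fails.
A, B, C -> E has non-prime {E} on the right and a non-superkey on the left, so 3NF fails.
No non-prime attribute depends on a proper subset of any candidate key, so 2NF holds.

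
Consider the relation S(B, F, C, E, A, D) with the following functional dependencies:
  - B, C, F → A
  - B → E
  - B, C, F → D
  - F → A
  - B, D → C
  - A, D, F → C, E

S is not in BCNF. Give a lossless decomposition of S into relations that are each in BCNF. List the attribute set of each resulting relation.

{A, F}; {B, C, D}; {B, D, F}; {B, E}

Candidate keys of the original relation: {B, C, F}, {B, D, F}.
In {A, B, C, D, E, F}, {B} is not a superkey ({B}⁺ restricted to this set is {B, E}), so split on B → E into {B, E} and {A, B, C, D, F}.
{B, E} has no BCNF violation.
In {A, B, C, D, F}, {F} is not a superkey ({F}⁺ restricted to this set is {A, F}), so split on F → A into {A, F} and {B, C, D, F}.
{A, F} has no BCNF violation.
In {B, C, D, F}, {B, D} is not a superkey ({B, D}⁺ restricted to this set is {B, C, D}), so split on B, D → C into {B, C, D} and {B, D, F}.
{B, C, D} has no BCNF violation.
{B, D, F} has no BCNF violation.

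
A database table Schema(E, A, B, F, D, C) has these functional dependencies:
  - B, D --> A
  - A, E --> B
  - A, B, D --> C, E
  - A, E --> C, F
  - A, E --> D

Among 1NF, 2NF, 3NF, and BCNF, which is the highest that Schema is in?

Candidate keys: {A, E}, {B, D}. Prime attributes: {A, B, D, E}.
Every FD has a superkey on the left, so the relation is in BCNF.

BCNF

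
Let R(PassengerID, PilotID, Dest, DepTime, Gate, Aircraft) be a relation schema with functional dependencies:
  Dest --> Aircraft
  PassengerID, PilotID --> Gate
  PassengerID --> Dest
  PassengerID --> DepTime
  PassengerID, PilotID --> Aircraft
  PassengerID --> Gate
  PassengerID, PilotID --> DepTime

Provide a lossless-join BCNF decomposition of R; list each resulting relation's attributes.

{Aircraft, Dest}; {DepTime, Dest, Gate, PassengerID}; {PassengerID, PilotID}

Candidate key of the original relation: {PassengerID, PilotID}.
{Aircraft, DepTime, Dest, Gate, PassengerID, PilotID}: {Dest} determines {Aircraft, Dest} here but is not a superkey — split on Dest --> Aircraft, giving {Aircraft, Dest} and {DepTime, Dest, Gate, PassengerID, PilotID}.
{Aircraft, Dest} is in BCNF.
{DepTime, Dest, Gate, PassengerID, PilotID}: {PassengerID} determines {DepTime, Dest, Gate, PassengerID} here but is not a superkey — split on PassengerID --> DepTime, Dest, Gate, giving {DepTime, Dest, Gate, PassengerID} and {PassengerID, PilotID}.
{DepTime, Dest, Gate, PassengerID} is in BCNF.
{PassengerID, PilotID} is in BCNF.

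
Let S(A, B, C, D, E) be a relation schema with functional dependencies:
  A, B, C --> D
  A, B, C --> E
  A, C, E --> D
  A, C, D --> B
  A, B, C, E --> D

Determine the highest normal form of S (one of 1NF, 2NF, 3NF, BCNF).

Candidate keys: {A, B, C}, {A, C, D}, {A, C, E}. Prime attributes: {A, B, C, D, E}.
The left-hand side of every FD is a superkey, so BCNF is satisfied.

BCNF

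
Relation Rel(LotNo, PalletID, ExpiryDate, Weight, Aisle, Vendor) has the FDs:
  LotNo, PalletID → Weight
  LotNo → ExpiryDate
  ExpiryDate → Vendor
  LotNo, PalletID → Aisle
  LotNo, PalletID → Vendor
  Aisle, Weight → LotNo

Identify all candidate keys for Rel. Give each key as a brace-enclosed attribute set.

{PalletID} never appears on the right of any FD, so every key must include it.
Closure of {LotNo, PalletID} is {Aisle, ExpiryDate, LotNo, PalletID, Vendor, Weight}, the whole schema; {LotNo, PalletID} is a candidate key.
Closure of {Aisle, PalletID, Weight} is {Aisle, ExpiryDate, LotNo, PalletID, Vendor, Weight}, the whole schema; {Aisle, PalletID, Weight} is a candidate key.
These are minimal and exhaustive — every other superkey contains one of them.

{Aisle, PalletID, Weight}, {LotNo, PalletID}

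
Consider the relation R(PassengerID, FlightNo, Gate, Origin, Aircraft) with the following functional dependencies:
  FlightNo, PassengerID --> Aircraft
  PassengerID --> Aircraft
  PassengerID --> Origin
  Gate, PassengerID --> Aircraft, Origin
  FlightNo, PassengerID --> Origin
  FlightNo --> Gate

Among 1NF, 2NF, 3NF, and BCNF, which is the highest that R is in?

1NF

Candidate key: {FlightNo, PassengerID}. Prime attributes: {FlightNo, PassengerID}.
PassengerID --> Aircraft breaks BCNF: {PassengerID}⁺ = {Aircraft, Origin, PassengerID}, so {PassengerID} is not a superkey.
Because {Aircraft} is non-prime and the left side of PassengerID --> Aircraft is not a superkey, the relation is not in 3NF.
Since {FlightNo} ⊂ {FlightNo, PassengerID} and {FlightNo}⁺ ⊇ {Gate} with {Gate} non-prime, there is a partial dependency; 2NF fails.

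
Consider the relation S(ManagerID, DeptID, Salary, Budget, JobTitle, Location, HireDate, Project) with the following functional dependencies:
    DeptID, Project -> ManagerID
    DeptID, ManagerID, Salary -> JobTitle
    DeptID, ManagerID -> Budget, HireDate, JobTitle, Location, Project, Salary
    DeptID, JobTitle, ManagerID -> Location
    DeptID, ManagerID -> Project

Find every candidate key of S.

No FD produces {DeptID}, so it must be in every candidate key.
Closure of {DeptID, ManagerID} is {Budget, DeptID, HireDate, JobTitle, Location, ManagerID, Project, Salary}, the whole schema; {DeptID, ManagerID} is a candidate key.
Closure of {DeptID, Project} is {Budget, DeptID, HireDate, JobTitle, Location, ManagerID, Project, Salary}, the whole schema; {DeptID, Project} is a candidate key.
These are minimal and exhaustive — every other superkey contains one of them.

{DeptID, ManagerID}, {DeptID, Project}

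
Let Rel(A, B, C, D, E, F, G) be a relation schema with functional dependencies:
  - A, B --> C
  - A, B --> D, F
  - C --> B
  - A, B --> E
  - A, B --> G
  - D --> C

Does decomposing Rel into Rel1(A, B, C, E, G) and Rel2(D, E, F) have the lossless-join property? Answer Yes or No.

No

Common attributes: {E}; their closure is {E}.
Rel1 ⊄ {E} and Rel2 ⊄ {E}, so the split is lossy.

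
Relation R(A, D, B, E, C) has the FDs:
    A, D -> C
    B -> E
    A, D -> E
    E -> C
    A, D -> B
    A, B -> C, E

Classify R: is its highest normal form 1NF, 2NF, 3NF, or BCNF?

Candidate key: {A, D}. Prime attributes: {A, D}.
For B -> E we have {B}⁺ = {B, C, E}; {B} is not a superkey, so BCNF fails.
B -> E has non-prime {E} on the right and a non-superkey on the left, so 3NF fails.
No proper subset of a key has a non-prime attribute in its closure, so there is no partial dependency; 2NF holds.

2NF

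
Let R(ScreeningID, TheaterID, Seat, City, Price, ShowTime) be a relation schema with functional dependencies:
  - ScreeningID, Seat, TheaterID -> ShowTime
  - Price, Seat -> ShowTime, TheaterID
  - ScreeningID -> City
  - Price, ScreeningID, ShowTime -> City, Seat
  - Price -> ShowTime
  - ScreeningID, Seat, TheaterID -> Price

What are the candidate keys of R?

Attributes never on any right-hand side: {ScreeningID} — every candidate key must contain it.
{Price, ScreeningID}⁺ = {City, Price, ScreeningID, Seat, ShowTime, TheaterID}, which is every attribute, so {Price, ScreeningID} is a candidate key.
{ScreeningID, Seat, TheaterID}⁺ = {City, Price, ScreeningID, Seat, ShowTime, TheaterID}, which is every attribute, so {ScreeningID, Seat, TheaterID} is a candidate key.
These are minimal and exhaustive — every other superkey contains one of them.

{Price, ScreeningID}, {ScreeningID, Seat, TheaterID}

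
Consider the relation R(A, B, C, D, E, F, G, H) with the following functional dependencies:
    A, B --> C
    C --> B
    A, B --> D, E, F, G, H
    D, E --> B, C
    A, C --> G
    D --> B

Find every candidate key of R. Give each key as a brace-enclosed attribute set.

{A} never appears on the right of any FD, so every key must include it.
Closure of {A, B} is {A, B, C, D, E, F, G, H}, the whole schema; {A, B} is a candidate key.
Closure of {A, C} is {A, B, C, D, E, F, G, H}, the whole schema; {A, C} is a candidate key.
Closure of {A, D} is {A, B, C, D, E, F, G, H}, the whole schema; {A, D} is a candidate key.
These are minimal and exhaustive — every other superkey contains one of them.

{A, B}, {A, C}, {A, D}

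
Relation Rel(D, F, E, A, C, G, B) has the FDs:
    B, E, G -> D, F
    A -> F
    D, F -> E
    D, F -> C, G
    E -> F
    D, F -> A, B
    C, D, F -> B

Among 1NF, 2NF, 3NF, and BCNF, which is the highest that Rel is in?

Candidate keys: {A, D}, {B, E, G}, {D, E}, {D, F}. Prime attributes: {A, B, D, E, F, G}.
A -> F: {A}⁺ = {A, F}, which is not all of the attributes, so the left side is not a superkey — BCNF is violated.
But every attribute on its right side ({F}) is prime, and the same holds for every other non-superkey FD, so 3NF still holds.

3NF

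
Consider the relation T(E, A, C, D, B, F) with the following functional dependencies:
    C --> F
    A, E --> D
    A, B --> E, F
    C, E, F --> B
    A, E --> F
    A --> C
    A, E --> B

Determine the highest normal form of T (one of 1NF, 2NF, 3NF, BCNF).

1NF

Candidate keys: {A, B}, {A, E}. Prime attributes: {A, B, E}.
C --> F breaks BCNF: {C}⁺ = {C, F}, so {C} is not a superkey.
C --> F has non-prime {F} on the right and a non-superkey on the left, so 3NF fails.
The proper key subset {A} of {A, B} determines non-prime {C, F}, so the relation is not even in 2NF.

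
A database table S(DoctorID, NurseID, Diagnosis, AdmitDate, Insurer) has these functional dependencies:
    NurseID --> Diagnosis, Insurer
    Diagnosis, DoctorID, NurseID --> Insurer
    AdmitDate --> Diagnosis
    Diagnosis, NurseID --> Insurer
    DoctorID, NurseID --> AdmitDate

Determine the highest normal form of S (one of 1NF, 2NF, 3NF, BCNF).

Candidate key: {DoctorID, NurseID}. Prime attributes: {DoctorID, NurseID}.
For NurseID --> Diagnosis, Insurer we have {NurseID}⁺ = {Diagnosis, Insurer, NurseID}; {NurseID} is not a superkey, so BCNF fails.
NurseID --> Diagnosis, Insurer has non-prime {Diagnosis, Insurer} on the right and a non-superkey on the left, so 3NF fails.
{NurseID} is a proper subset of the key {DoctorID, NurseID}, and {NurseID}⁺ contains the non-prime attributes {Diagnosis, Insurer} — a partial dependency, so 2NF is violated.

1NF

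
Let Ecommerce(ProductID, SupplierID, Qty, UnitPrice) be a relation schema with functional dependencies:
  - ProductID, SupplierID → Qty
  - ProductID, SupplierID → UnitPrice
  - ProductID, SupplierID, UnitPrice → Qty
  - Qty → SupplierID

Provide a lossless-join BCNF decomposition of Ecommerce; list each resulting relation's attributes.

Candidate keys of the original relation: {ProductID, Qty}, {ProductID, SupplierID}.
In {ProductID, Qty, SupplierID, UnitPrice}, {Qty} is not a superkey ({Qty}⁺ restricted to this set is {Qty, SupplierID}), so split on Qty → SupplierID into {Qty, SupplierID} and {ProductID, Qty, UnitPrice}.
{Qty, SupplierID} is in BCNF.
{ProductID, Qty, UnitPrice} is in BCNF.

{ProductID, Qty, UnitPrice}; {Qty, SupplierID}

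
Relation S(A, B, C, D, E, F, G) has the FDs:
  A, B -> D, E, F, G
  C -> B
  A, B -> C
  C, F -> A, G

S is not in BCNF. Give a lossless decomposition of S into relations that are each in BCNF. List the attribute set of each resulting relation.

{A, C, D, E, F, G}; {B, C}

Candidate keys of the original relation: {A, B}, {A, C}, {C, F}.
In {A, B, C, D, E, F, G}, {C} is not a superkey ({C}⁺ restricted to this set is {B, C}), so split on C -> B into {B, C} and {A, C, D, E, F, G}.
{B, C}: every determinant is a superkey — BCNF.
{A, C, D, E, F, G}: every determinant is a superkey — BCNF.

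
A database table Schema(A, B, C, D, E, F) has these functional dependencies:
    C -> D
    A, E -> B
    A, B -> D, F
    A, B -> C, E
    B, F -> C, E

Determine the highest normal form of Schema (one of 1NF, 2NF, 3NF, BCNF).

Candidate keys: {A, B}, {A, E}. Prime attributes: {A, B, E}.
C -> D: {C}⁺ = {C, D}, which is not all of the attributes, so the left side is not a superkey — BCNF is violated.
Because {D} is non-prime and the left side of C -> D is not a superkey, the relation is not in 3NF.
Checking every proper subset of each key, none determines a non-prime attribute — 2NF is satisfied.

2NF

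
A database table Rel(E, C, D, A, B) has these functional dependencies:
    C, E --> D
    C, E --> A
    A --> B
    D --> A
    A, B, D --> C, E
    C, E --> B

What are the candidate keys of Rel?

{D}⁺ = {A, B, C, D, E}, which is every attribute, so {D} is a candidate key.
{C, E}⁺ = {A, B, C, D, E}, which is every attribute, so {C, E} is a candidate key.
No proper subset of any of these is a key, and no other minimal superkey exists.

{C, E}, {D}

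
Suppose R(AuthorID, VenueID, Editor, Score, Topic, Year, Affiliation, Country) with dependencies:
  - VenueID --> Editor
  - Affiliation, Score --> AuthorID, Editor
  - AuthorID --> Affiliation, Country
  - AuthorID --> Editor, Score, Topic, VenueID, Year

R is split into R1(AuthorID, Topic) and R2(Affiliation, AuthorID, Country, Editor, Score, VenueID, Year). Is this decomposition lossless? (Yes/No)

Yes

Common attributes: {AuthorID}; their closure is {Affiliation, AuthorID, Country, Editor, Score, Topic, VenueID, Year}.
Since R1 ⊆ {Affiliation, AuthorID, Country, Editor, Score, Topic, VenueID, Year}, the intersection is a superkey of R1; the decomposition is lossless.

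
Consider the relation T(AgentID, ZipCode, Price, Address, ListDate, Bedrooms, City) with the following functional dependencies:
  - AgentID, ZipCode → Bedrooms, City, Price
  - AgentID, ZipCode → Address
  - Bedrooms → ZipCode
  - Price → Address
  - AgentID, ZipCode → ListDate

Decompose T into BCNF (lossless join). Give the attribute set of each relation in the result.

{Address, Price}; {AgentID, Bedrooms, City, ListDate, Price}; {Bedrooms, ZipCode}

Candidate keys of the original relation: {AgentID, Bedrooms}, {AgentID, ZipCode}.
Within {Address, AgentID, Bedrooms, City, ListDate, Price, ZipCode}: {Bedrooms}⁺ ∩ {Address, AgentID, Bedrooms, City, ListDate, Price, ZipCode} = {Bedrooms, ZipCode}, not the whole set, so Bedrooms → ZipCode violates BCNF; decompose into {Bedrooms, ZipCode} and {Address, AgentID, Bedrooms, City, ListDate, Price}.
{Bedrooms, ZipCode}: every determinant is a superkey — BCNF.
Within {Address, AgentID, Bedrooms, City, ListDate, Price}: {Price}⁺ ∩ {Address, AgentID, Bedrooms, City, ListDate, Price} = {Address, Price}, not the whole set, so Price → Address violates BCNF; decompose into {Address, Price} and {AgentID, Bedrooms, City, ListDate, Price}.
{Address, Price}: every determinant is a superkey — BCNF.
{AgentID, Bedrooms, City, ListDate, Price}: every determinant is a superkey — BCNF.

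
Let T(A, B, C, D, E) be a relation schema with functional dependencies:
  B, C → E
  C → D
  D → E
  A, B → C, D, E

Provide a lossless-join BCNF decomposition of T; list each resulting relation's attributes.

{A, B, C}; {C, D}; {D, E}

Candidate key of the original relation: {A, B}.
In {A, B, C, D, E}, {B, C} is not a superkey ({B, C}⁺ restricted to this set is {B, C, D, E}), so split on B, C → D, E into {B, C, D, E} and {A, B, C}.
In {B, C, D, E}, {C} is not a superkey ({C}⁺ restricted to this set is {C, D, E}), so split on C → D, E into {C, D, E} and {B, C}.
In {C, D, E}, {D} is not a superkey ({D}⁺ restricted to this set is {D, E}), so split on D → E into {D, E} and {C, D}.
{D, E}: every determinant is a superkey — BCNF.
{C, D}: every determinant is a superkey — BCNF.
{B, C}: every determinant is a superkey — BCNF.
{A, B, C}: every determinant is a superkey — BCNF.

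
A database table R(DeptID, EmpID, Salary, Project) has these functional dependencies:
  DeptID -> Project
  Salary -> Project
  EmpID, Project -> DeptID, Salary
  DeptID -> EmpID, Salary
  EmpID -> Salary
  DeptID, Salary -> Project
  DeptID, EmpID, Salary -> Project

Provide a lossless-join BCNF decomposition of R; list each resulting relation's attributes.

Candidate keys of the original relation: {DeptID}, {EmpID}.
{DeptID, EmpID, Project, Salary}: {Salary} determines {Project, Salary} here but is not a superkey — split on Salary -> Project, giving {Project, Salary} and {DeptID, EmpID, Salary}.
{Project, Salary} has no BCNF violation.
{DeptID, EmpID, Salary} has no BCNF violation.

{DeptID, EmpID, Salary}; {Project, Salary}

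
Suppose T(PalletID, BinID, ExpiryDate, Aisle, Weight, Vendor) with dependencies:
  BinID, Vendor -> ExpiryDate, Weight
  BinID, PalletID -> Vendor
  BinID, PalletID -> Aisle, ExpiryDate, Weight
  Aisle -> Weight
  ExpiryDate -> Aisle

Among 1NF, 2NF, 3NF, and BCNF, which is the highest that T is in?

Candidate key: {BinID, PalletID}. Prime attributes: {BinID, PalletID}.
BinID, Vendor -> ExpiryDate, Weight breaks BCNF: {BinID, Vendor}⁺ = {Aisle, BinID, ExpiryDate, Vendor, Weight}, so {BinID, Vendor} is not a superkey.
BinID, Vendor -> ExpiryDate, Weight has non-prime {ExpiryDate, Weight} on the right and a non-superkey on the left, so 3NF fails.
Checking every proper subset of each key, none determines a non-prime attribute — 2NF is satisfied.

2NF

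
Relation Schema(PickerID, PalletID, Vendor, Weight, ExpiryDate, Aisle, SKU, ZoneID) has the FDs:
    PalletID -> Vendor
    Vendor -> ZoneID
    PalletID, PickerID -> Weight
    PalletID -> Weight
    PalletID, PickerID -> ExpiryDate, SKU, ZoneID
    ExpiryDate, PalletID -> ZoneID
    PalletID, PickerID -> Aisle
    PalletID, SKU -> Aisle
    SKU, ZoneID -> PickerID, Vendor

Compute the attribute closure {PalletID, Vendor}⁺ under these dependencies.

{PalletID, Vendor, Weight, ZoneID}

Start with {PalletID, Vendor}.
Vendor -> ZoneID applies; add {ZoneID} → now {PalletID, Vendor, ZoneID}.
PalletID -> Weight applies; add {Weight} → now {PalletID, Vendor, Weight, ZoneID}.
No further FD applies.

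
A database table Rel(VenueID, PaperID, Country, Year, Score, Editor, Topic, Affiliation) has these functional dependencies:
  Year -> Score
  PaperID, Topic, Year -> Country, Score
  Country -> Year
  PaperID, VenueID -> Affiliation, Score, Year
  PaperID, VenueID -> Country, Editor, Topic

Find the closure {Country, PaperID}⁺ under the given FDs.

Start with {Country, PaperID}.
Country -> Year applies; add {Year} → now {Country, PaperID, Year}.
Year -> Score applies; add {Score} → now {Country, PaperID, Score, Year}.
No further FD applies.

{Country, PaperID, Score, Year}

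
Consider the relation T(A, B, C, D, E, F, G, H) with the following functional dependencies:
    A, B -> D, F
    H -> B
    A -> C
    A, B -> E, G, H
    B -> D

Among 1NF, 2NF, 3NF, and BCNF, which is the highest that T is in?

Candidate keys: {A, B}, {A, H}. Prime attributes: {A, B, H}.
H -> B breaks BCNF: {H}⁺ = {B, D, H}, so {H} is not a superkey.
Because {C} is non-prime and the left side of A -> C is not a superkey, the relation is not in 3NF.
The proper key subset {A} of {A, B} determines non-prime {C}, so the relation is not even in 2NF.

1NF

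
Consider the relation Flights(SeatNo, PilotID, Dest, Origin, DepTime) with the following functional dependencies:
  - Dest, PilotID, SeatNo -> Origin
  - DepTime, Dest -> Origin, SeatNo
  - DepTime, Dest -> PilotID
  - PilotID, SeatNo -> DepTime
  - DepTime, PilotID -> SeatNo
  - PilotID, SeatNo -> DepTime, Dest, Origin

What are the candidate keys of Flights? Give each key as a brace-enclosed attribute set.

{DepTime, Dest}⁺ = {DepTime, Dest, Origin, PilotID, SeatNo}, which is every attribute, so {DepTime, Dest} is a candidate key.
{DepTime, PilotID}⁺ = {DepTime, Dest, Origin, PilotID, SeatNo}, which is every attribute, so {DepTime, PilotID} is a candidate key.
{PilotID, SeatNo}⁺ = {DepTime, Dest, Origin, PilotID, SeatNo}, which is every attribute, so {PilotID, SeatNo} is a candidate key.
Any other superkey properly contains one of these, so there are no further candidate keys.

{DepTime, Dest}, {DepTime, PilotID}, {PilotID, SeatNo}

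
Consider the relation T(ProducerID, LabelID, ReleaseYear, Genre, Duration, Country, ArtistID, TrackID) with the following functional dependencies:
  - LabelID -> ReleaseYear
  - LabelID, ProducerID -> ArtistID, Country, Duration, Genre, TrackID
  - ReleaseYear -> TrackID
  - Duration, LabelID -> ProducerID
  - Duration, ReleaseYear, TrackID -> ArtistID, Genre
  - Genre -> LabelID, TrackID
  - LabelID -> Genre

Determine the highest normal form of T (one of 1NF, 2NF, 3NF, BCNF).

Candidate keys: {Duration, Genre}, {Duration, LabelID}, {Duration, ReleaseYear}, {Genre, ProducerID}, {LabelID, ProducerID}. Prime attributes: {Duration, Genre, LabelID, ProducerID, ReleaseYear}.
For LabelID -> ReleaseYear we have {LabelID}⁺ = {Genre, LabelID, ReleaseYear, TrackID}; {LabelID} is not a superkey, so BCNF fails.
ReleaseYear -> TrackID determines the non-prime attribute {TrackID} from a non-superkey — 3NF is violated.
The proper key subset {Genre} of {Duration, Genre} determines non-prime {TrackID}, so the relation is not even in 2NF.

1NF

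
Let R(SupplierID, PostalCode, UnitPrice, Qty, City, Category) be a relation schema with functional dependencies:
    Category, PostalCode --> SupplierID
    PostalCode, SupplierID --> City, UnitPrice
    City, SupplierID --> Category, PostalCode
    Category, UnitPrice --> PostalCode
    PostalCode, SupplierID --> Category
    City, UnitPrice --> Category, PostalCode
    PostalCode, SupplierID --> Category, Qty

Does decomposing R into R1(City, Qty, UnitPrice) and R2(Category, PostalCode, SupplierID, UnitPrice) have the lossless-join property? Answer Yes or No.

No

The shared attributes are {UnitPrice} and {UnitPrice}⁺ = {UnitPrice}.
The closure covers neither R1 nor R2 entirely; the join is not lossless.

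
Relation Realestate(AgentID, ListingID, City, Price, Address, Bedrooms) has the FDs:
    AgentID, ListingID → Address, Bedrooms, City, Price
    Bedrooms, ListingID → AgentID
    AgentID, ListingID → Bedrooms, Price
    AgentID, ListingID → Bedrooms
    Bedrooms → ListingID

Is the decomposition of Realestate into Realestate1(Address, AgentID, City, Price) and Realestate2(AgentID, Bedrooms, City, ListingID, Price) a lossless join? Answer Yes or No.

The shared attributes are {AgentID, City, Price} and {AgentID, City, Price}⁺ = {AgentID, City, Price}.
The closure covers neither Realestate1 nor Realestate2 entirely; the join is not lossless.

No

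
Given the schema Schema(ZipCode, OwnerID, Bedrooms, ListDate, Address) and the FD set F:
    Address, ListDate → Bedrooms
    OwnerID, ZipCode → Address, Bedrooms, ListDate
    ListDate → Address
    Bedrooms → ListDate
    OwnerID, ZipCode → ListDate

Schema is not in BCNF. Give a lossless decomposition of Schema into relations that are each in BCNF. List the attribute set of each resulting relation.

{Address, Bedrooms, ListDate}; {ListDate, OwnerID, ZipCode}

Candidate key of the original relation: {OwnerID, ZipCode}.
In {Address, Bedrooms, ListDate, OwnerID, ZipCode}, {Address, ListDate} is not a superkey ({Address, ListDate}⁺ restricted to this set is {Address, Bedrooms, ListDate}), so split on Address, ListDate → Bedrooms into {Address, Bedrooms, ListDate} and {Address, ListDate, OwnerID, ZipCode}.
{Address, Bedrooms, ListDate} is in BCNF.
In {Address, ListDate, OwnerID, ZipCode}, {ListDate} is not a superkey ({ListDate}⁺ restricted to this set is {Address, ListDate}), so split on ListDate → Address into {Address, ListDate} and {ListDate, OwnerID, ZipCode}.
{Address, ListDate} is in BCNF.
{ListDate, OwnerID, ZipCode} is in BCNF.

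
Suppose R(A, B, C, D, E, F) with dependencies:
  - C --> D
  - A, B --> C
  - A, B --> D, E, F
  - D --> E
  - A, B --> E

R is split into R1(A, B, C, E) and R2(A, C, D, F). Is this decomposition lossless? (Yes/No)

R1 ∩ R2 = {A, C}; its closure under F is {A, C, D, E}.
R1 ⊄ {A, C, D, E} and R2 ⊄ {A, C, D, E}, so the split is lossy.

No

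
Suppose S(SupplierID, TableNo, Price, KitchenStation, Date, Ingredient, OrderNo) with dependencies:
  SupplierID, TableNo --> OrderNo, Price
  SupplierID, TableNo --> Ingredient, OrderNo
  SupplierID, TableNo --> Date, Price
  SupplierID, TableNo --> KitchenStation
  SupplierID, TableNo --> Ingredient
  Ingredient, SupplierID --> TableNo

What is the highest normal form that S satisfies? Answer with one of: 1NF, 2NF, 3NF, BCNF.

BCNF

Candidate keys: {Ingredient, SupplierID}, {SupplierID, TableNo}. Prime attributes: {Ingredient, SupplierID, TableNo}.
Each dependency's left side is a superkey — BCNF holds.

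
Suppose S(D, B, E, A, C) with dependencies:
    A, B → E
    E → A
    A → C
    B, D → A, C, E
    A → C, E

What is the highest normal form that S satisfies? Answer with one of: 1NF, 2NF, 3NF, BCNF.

2NF

Candidate key: {B, D}. Prime attributes: {B, D}.
A, B → E: {A, B}⁺ = {A, B, C, E}, which is not all of the attributes, so the left side is not a superkey — BCNF is violated.
A, B → E determines the non-prime attribute {E} from a non-superkey — 3NF is violated.
No proper subset of a key has a non-prime attribute in its closure, so there is no partial dependency; 2NF holds.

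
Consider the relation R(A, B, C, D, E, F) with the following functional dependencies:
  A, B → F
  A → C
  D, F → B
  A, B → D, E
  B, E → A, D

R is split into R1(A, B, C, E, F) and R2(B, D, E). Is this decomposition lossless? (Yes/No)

Yes

R1 ∩ R2 = {B, E}; its closure under F is {A, B, C, D, E, F}.
R1 is contained in that closure, so R1 ∩ R2 → R1 holds and the join is lossless.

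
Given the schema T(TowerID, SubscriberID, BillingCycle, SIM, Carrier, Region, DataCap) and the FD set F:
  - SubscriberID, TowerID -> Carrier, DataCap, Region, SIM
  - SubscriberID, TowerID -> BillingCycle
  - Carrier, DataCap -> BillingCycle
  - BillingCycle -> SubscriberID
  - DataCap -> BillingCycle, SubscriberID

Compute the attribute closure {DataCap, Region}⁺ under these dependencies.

{BillingCycle, DataCap, Region, SubscriberID}

Start with {DataCap, Region}.
DataCap -> BillingCycle, SubscriberID applies; add {BillingCycle, SubscriberID} → now {BillingCycle, DataCap, Region, SubscriberID}.
No further FD applies.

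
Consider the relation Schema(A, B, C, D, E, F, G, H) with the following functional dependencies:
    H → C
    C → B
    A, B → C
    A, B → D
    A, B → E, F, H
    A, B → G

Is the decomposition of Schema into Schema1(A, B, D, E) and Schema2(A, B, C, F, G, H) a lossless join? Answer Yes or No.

Schema1 ∩ Schema2 = {A, B}; its closure under F is {A, B, C, D, E, F, G, H}.
Schema1 is contained in that closure, so Schema1 ∩ Schema2 → Schema1 holds and the join is lossless.

Yes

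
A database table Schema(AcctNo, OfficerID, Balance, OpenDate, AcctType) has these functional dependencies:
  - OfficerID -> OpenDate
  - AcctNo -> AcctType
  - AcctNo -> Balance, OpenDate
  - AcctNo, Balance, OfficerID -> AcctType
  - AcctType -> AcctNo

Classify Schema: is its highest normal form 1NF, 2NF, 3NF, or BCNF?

1NF

Candidate keys: {AcctNo, OfficerID}, {AcctType, OfficerID}. Prime attributes: {AcctNo, AcctType, OfficerID}.
For OfficerID -> OpenDate we have {OfficerID}⁺ = {OfficerID, OpenDate}; {OfficerID} is not a superkey, so BCNF fails.
OfficerID -> OpenDate has non-prime {OpenDate} on the right and a non-superkey on the left, so 3NF fails.
Since {AcctNo} ⊂ {AcctNo, OfficerID} and {AcctNo}⁺ ⊇ {Balance, OpenDate} with {Balance, OpenDate} non-prime, there is a partial dependency; 2NF fails.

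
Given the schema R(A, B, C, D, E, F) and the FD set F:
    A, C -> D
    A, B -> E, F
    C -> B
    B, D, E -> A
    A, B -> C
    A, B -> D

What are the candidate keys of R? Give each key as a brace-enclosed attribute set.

Closure of {A, B} is {A, B, C, D, E, F}, the whole schema; {A, B} is a candidate key.
Closure of {A, C} is {A, B, C, D, E, F}, the whole schema; {A, C} is a candidate key.
Closure of {B, D, E} is {A, B, C, D, E, F}, the whole schema; {B, D, E} is a candidate key.
Closure of {C, D, E} is {A, B, C, D, E, F}, the whole schema; {C, D, E} is a candidate key.
No proper subset of any of these is a key, and no other minimal superkey exists.

{A, B}, {A, C}, {B, D, E}, {C, D, E}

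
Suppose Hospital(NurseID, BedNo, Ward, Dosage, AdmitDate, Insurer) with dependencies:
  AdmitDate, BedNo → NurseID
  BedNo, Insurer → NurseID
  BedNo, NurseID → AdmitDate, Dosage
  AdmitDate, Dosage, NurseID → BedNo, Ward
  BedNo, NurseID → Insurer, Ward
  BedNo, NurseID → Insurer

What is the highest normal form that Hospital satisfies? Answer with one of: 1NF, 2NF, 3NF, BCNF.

BCNF

Candidate keys: {AdmitDate, BedNo}, {AdmitDate, Dosage, NurseID}, {BedNo, Insurer}, {BedNo, NurseID}. Prime attributes: {AdmitDate, BedNo, Dosage, Insurer, NurseID}.
The left-hand side of every FD is a superkey, so BCNF is satisfied.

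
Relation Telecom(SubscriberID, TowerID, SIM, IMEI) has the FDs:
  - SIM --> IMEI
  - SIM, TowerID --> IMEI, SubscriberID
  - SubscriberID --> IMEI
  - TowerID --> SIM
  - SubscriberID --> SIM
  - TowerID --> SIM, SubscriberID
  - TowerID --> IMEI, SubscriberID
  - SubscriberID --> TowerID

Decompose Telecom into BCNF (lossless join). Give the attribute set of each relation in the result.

Candidate keys of the original relation: {SubscriberID}, {TowerID}.
Within {IMEI, SIM, SubscriberID, TowerID}: {SIM}⁺ ∩ {IMEI, SIM, SubscriberID, TowerID} = {IMEI, SIM}, not the whole set, so SIM --> IMEI violates BCNF; decompose into {IMEI, SIM} and {SIM, SubscriberID, TowerID}.
{IMEI, SIM} is in BCNF.
{SIM, SubscriberID, TowerID} is in BCNF.

{IMEI, SIM}; {SIM, SubscriberID, TowerID}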